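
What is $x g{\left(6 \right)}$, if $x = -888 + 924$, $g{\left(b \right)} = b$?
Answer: $216$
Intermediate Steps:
$x = 36$
$x g{\left(6 \right)} = 36 \cdot 6 = 216$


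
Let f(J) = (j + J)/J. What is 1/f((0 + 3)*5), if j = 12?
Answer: 5/9 ≈ 0.55556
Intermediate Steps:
f(J) = (12 + J)/J
1/f((0 + 3)*5) = 1/((12 + (0 + 3)*5)/(((0 + 3)*5))) = 1/((12 + 3*5)/((3*5))) = 1/((12 + 15)/15) = 1/((1/15)*27) = 1/(9/5) = 5/9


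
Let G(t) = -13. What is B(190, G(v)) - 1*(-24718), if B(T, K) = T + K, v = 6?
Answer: 24895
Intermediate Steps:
B(T, K) = K + T
B(190, G(v)) - 1*(-24718) = (-13 + 190) - 1*(-24718) = 177 + 24718 = 24895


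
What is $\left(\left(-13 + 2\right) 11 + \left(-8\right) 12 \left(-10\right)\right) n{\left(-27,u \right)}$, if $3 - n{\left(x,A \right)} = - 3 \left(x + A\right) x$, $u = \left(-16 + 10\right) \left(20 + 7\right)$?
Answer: $12846768$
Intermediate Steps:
$u = -162$ ($u = \left(-6\right) 27 = -162$)
$n{\left(x,A \right)} = 3 - x \left(- 3 A - 3 x\right)$ ($n{\left(x,A \right)} = 3 - - 3 \left(x + A\right) x = 3 - - 3 \left(A + x\right) x = 3 - \left(- 3 A - 3 x\right) x = 3 - x \left(- 3 A - 3 x\right)$)
$\left(\left(-13 + 2\right) 11 + \left(-8\right) 12 \left(-10\right)\right) n{\left(-27,u \right)} = \left(\left(-13 + 2\right) 11 + \left(-8\right) 12 \left(-10\right)\right) \left(3 + 3 \left(-27\right)^{2} + 3 \left(-162\right) \left(-27\right)\right) = \left(\left(-11\right) 11 - -960\right) \left(3 + 3 \cdot 729 + 13122\right) = \left(-121 + 960\right) \left(3 + 2187 + 13122\right) = 839 \cdot 15312 = 12846768$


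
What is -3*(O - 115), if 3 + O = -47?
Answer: 495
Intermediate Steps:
O = -50 (O = -3 - 47 = -50)
-3*(O - 115) = -3*(-50 - 115) = -3*(-165) = 495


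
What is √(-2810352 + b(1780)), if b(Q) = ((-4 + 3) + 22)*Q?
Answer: 6*I*√77027 ≈ 1665.2*I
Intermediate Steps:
b(Q) = 21*Q (b(Q) = (-1 + 22)*Q = 21*Q)
√(-2810352 + b(1780)) = √(-2810352 + 21*1780) = √(-2810352 + 37380) = √(-2772972) = 6*I*√77027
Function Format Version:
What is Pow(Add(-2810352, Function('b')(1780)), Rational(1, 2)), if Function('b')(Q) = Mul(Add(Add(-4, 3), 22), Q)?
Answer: Mul(6, I, Pow(77027, Rational(1, 2))) ≈ Mul(1665.2, I)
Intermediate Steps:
Function('b')(Q) = Mul(21, Q) (Function('b')(Q) = Mul(Add(-1, 22), Q) = Mul(21, Q))
Pow(Add(-2810352, Function('b')(1780)), Rational(1, 2)) = Pow(Add(-2810352, Mul(21, 1780)), Rational(1, 2)) = Pow(Add(-2810352, 37380), Rational(1, 2)) = Pow(-2772972, Rational(1, 2)) = Mul(6, I, Pow(77027, Rational(1, 2)))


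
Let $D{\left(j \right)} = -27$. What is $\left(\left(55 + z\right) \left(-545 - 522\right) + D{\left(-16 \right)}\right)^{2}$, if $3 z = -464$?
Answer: $\frac{101730378304}{9} \approx 1.1303 \cdot 10^{10}$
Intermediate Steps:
$z = - \frac{464}{3}$ ($z = \frac{1}{3} \left(-464\right) = - \frac{464}{3} \approx -154.67$)
$\left(\left(55 + z\right) \left(-545 - 522\right) + D{\left(-16 \right)}\right)^{2} = \left(\left(55 - \frac{464}{3}\right) \left(-545 - 522\right) - 27\right)^{2} = \left(\left(- \frac{299}{3}\right) \left(-1067\right) - 27\right)^{2} = \left(\frac{319033}{3} - 27\right)^{2} = \left(\frac{318952}{3}\right)^{2} = \frac{101730378304}{9}$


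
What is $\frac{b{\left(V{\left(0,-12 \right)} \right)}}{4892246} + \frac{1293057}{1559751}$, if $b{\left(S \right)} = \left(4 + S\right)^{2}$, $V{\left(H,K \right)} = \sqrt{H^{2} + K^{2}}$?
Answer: $\frac{1054392038713}{1271780931791} \approx 0.82907$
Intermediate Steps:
$\frac{b{\left(V{\left(0,-12 \right)} \right)}}{4892246} + \frac{1293057}{1559751} = \frac{\left(4 + \sqrt{0^{2} + \left(-12\right)^{2}}\right)^{2}}{4892246} + \frac{1293057}{1559751} = \left(4 + \sqrt{0 + 144}\right)^{2} \cdot \frac{1}{4892246} + 1293057 \cdot \frac{1}{1559751} = \left(4 + \sqrt{144}\right)^{2} \cdot \frac{1}{4892246} + \frac{431019}{519917} = \left(4 + 12\right)^{2} \cdot \frac{1}{4892246} + \frac{431019}{519917} = 16^{2} \cdot \frac{1}{4892246} + \frac{431019}{519917} = 256 \cdot \frac{1}{4892246} + \frac{431019}{519917} = \frac{128}{2446123} + \frac{431019}{519917} = \frac{1054392038713}{1271780931791}$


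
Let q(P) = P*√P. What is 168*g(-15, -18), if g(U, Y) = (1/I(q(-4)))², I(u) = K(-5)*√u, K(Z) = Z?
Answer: 21*I/25 ≈ 0.84*I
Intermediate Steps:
q(P) = P^(3/2)
I(u) = -5*√u
g(U, Y) = (-1/20 - I/20)² (g(U, Y) = (1/(-5*(-2*(-1)^(¾)*√2)))² = (1/(-5*2*(1 - I)))² = (1/(-10*(1 - I)))² = (-1/20 - I/20)²)
168*g(-15, -18) = 168*(I/200) = 21*I/25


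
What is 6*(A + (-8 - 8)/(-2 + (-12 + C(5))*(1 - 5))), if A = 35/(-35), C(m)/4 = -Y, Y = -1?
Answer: -46/5 ≈ -9.2000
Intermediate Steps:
C(m) = 4 (C(m) = 4*(-1*(-1)) = 4*1 = 4)
A = -1 (A = 35*(-1/35) = -1)
6*(A + (-8 - 8)/(-2 + (-12 + C(5))*(1 - 5))) = 6*(-1 + (-8 - 8)/(-2 + (-12 + 4)*(1 - 5))) = 6*(-1 - 16/(-2 - 8*(-4))) = 6*(-1 - 16/(-2 + 32)) = 6*(-1 - 16/30) = 6*(-1 - 16*1/30) = 6*(-1 - 8/15) = 6*(-23/15) = -46/5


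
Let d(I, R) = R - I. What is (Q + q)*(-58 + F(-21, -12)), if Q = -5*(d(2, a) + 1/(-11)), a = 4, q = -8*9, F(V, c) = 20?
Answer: 34086/11 ≈ 3098.7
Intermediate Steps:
q = -72
Q = -105/11 (Q = -5*((4 - 1*2) + 1/(-11)) = -5*((4 - 2) - 1/11) = -5*(2 - 1/11) = -5*21/11 = -105/11 ≈ -9.5455)
(Q + q)*(-58 + F(-21, -12)) = (-105/11 - 72)*(-58 + 20) = -897/11*(-38) = 34086/11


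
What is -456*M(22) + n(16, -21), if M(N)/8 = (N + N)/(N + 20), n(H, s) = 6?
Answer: -26710/7 ≈ -3815.7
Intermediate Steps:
M(N) = 16*N/(20 + N) (M(N) = 8*((N + N)/(N + 20)) = 8*((2*N)/(20 + N)) = 8*(2*N/(20 + N)) = 16*N/(20 + N))
-456*M(22) + n(16, -21) = -7296*22/(20 + 22) + 6 = -7296*22/42 + 6 = -456*176/21 + 6 = -26752/7 + 6 = -26710/7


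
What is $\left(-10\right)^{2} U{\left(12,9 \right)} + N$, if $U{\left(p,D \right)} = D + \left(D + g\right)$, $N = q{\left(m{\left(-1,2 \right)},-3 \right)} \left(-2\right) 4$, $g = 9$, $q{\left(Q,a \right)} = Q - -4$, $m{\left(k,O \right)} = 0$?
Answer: $2668$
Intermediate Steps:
$q{\left(Q,a \right)} = 4 + Q$ ($q{\left(Q,a \right)} = Q + 4 = 4 + Q$)
$N = -32$ ($N = \left(4 + 0\right) \left(-2\right) 4 = 4 \left(-2\right) 4 = \left(-8\right) 4 = -32$)
$U{\left(p,D \right)} = 9 + 2 D$ ($U{\left(p,D \right)} = D + \left(D + 9\right) = D + \left(9 + D\right) = 9 + 2 D$)
$\left(-10\right)^{2} U{\left(12,9 \right)} + N = \left(-10\right)^{2} \left(9 + 2 \cdot 9\right) - 32 = 100 \left(9 + 18\right) - 32 = 100 \cdot 27 - 32 = 2700 - 32 = 2668$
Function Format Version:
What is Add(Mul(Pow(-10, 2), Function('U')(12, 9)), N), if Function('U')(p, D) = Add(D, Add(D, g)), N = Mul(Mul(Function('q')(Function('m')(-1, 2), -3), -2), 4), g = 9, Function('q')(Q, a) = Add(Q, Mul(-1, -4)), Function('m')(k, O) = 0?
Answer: 2668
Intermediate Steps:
Function('q')(Q, a) = Add(4, Q) (Function('q')(Q, a) = Add(Q, 4) = Add(4, Q))
N = -32 (N = Mul(Mul(Add(4, 0), -2), 4) = Mul(Mul(4, -2), 4) = Mul(-8, 4) = -32)
Function('U')(p, D) = Add(9, Mul(2, D)) (Function('U')(p, D) = Add(D, Add(D, 9)) = Add(D, Add(9, D)) = Add(9, Mul(2, D)))
Add(Mul(Pow(-10, 2), Function('U')(12, 9)), N) = Add(Mul(Pow(-10, 2), Add(9, Mul(2, 9))), -32) = Add(Mul(100, Add(9, 18)), -32) = Add(Mul(100, 27), -32) = Add(2700, -32) = 2668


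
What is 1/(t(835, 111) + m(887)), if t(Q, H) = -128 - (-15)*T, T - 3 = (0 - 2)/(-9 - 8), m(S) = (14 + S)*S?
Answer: 17/13584798 ≈ 1.2514e-6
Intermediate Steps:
m(S) = S*(14 + S)
T = 53/17 (T = 3 + (0 - 2)/(-9 - 8) = 3 - 2/(-17) = 3 - 2*(-1/17) = 3 + 2/17 = 53/17 ≈ 3.1176)
t(Q, H) = -1381/17 (t(Q, H) = -128 - (-15)*53/17 = -128 - 1*(-795/17) = -128 + 795/17 = -1381/17)
1/(t(835, 111) + m(887)) = 1/(-1381/17 + 887*(14 + 887)) = 1/(-1381/17 + 887*901) = 1/(-1381/17 + 799187) = 1/(13584798/17) = 17/13584798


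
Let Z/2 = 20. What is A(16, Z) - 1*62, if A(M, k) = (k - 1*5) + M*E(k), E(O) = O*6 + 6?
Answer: 3909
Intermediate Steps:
Z = 40 (Z = 2*20 = 40)
E(O) = 6 + 6*O (E(O) = 6*O + 6 = 6 + 6*O)
A(M, k) = -5 + k + M*(6 + 6*k) (A(M, k) = (k - 1*5) + M*(6 + 6*k) = (k - 5) + M*(6 + 6*k) = (-5 + k) + M*(6 + 6*k) = -5 + k + M*(6 + 6*k))
A(16, Z) - 1*62 = (-5 + 40 + 6*16*(1 + 40)) - 1*62 = (-5 + 40 + 6*16*41) - 62 = (-5 + 40 + 3936) - 62 = 3971 - 62 = 3909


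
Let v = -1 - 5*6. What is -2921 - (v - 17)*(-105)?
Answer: -7961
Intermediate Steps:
v = -31 (v = -1 - 30 = -31)
-2921 - (v - 17)*(-105) = -2921 - (-31 - 17)*(-105) = -2921 - (-48)*(-105) = -2921 - 1*5040 = -2921 - 5040 = -7961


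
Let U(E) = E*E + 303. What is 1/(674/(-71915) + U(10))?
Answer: 71915/28981071 ≈ 0.0024814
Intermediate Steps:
U(E) = 303 + E² (U(E) = E² + 303 = 303 + E²)
1/(674/(-71915) + U(10)) = 1/(674/(-71915) + (303 + 10²)) = 1/(674*(-1/71915) + (303 + 100)) = 1/(-674/71915 + 403) = 1/(28981071/71915) = 71915/28981071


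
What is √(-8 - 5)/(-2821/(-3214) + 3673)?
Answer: 3214*I*√13/11807843 ≈ 0.0009814*I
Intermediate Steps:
√(-8 - 5)/(-2821/(-3214) + 3673) = √(-13)/(-2821*(-1/3214) + 3673) = (I*√13)/(2821/3214 + 3673) = (I*√13)/(11807843/3214) = 3214*(I*√13)/11807843 = 3214*I*√13/11807843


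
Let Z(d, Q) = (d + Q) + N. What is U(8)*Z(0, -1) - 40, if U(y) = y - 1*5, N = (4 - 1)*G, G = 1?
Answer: -34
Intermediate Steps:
N = 3 (N = (4 - 1)*1 = 3*1 = 3)
U(y) = -5 + y (U(y) = y - 5 = -5 + y)
Z(d, Q) = 3 + Q + d (Z(d, Q) = (d + Q) + 3 = (Q + d) + 3 = 3 + Q + d)
U(8)*Z(0, -1) - 40 = (-5 + 8)*(3 - 1 + 0) - 40 = 3*2 - 40 = 6 - 40 = -34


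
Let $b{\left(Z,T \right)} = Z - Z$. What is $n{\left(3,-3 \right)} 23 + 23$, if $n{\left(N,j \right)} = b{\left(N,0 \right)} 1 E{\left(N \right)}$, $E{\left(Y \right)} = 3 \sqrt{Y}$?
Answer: $23$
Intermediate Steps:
$b{\left(Z,T \right)} = 0$
$n{\left(N,j \right)} = 0$ ($n{\left(N,j \right)} = 0 \cdot 1 \cdot 3 \sqrt{N} = 0 \cdot 3 \sqrt{N} = 0$)
$n{\left(3,-3 \right)} 23 + 23 = 0 \cdot 23 + 23 = 0 + 23 = 23$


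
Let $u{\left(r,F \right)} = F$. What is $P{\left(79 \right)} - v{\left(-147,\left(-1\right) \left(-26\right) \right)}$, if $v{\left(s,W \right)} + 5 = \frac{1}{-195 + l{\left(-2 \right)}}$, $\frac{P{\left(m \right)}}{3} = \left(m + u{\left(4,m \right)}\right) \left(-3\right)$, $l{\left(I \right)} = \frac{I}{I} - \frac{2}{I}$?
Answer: $- \frac{273480}{193} \approx -1417.0$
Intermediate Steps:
$l{\left(I \right)} = 1 - \frac{2}{I}$
$P{\left(m \right)} = - 18 m$ ($P{\left(m \right)} = 3 \left(m + m\right) \left(-3\right) = 3 \cdot 2 m \left(-3\right) = 3 \left(- 6 m\right) = - 18 m$)
$v{\left(s,W \right)} = - \frac{966}{193}$ ($v{\left(s,W \right)} = -5 + \frac{1}{-195 + \frac{-2 - 2}{-2}} = -5 + \frac{1}{-195 - -2} = -5 + \frac{1}{-195 + 2} = -5 + \frac{1}{-193} = -5 - \frac{1}{193} = - \frac{966}{193}$)
$P{\left(79 \right)} - v{\left(-147,\left(-1\right) \left(-26\right) \right)} = \left(-18\right) 79 - - \frac{966}{193} = -1422 + \frac{966}{193} = - \frac{273480}{193}$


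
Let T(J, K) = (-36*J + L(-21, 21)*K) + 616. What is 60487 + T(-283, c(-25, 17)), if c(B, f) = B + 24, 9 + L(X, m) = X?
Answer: 71321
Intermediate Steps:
L(X, m) = -9 + X
c(B, f) = 24 + B
T(J, K) = 616 - 36*J - 30*K (T(J, K) = (-36*J + (-9 - 21)*K) + 616 = (-36*J - 30*K) + 616 = 616 - 36*J - 30*K)
60487 + T(-283, c(-25, 17)) = 60487 + (616 - 36*(-283) - 30*(24 - 25)) = 60487 + (616 + 10188 - 30*(-1)) = 60487 + (616 + 10188 + 30) = 60487 + 10834 = 71321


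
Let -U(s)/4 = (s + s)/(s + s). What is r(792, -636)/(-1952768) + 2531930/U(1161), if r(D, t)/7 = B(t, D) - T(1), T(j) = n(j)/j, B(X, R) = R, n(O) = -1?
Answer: -1236067976111/1952768 ≈ -6.3298e+5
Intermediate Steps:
U(s) = -4 (U(s) = -4*(s + s)/(s + s) = -4*2*s/(2*s) = -4*2*s*1/(2*s) = -4*1 = -4)
T(j) = -1/j
r(D, t) = 7 + 7*D (r(D, t) = 7*(D - (-1)/1) = 7*(D - (-1)) = 7*(D - 1*(-1)) = 7*(D + 1) = 7*(1 + D) = 7 + 7*D)
r(792, -636)/(-1952768) + 2531930/U(1161) = (7 + 7*792)/(-1952768) + 2531930/(-4) = (7 + 5544)*(-1/1952768) + 2531930*(-1/4) = 5551*(-1/1952768) - 1265965/2 = -5551/1952768 - 1265965/2 = -1236067976111/1952768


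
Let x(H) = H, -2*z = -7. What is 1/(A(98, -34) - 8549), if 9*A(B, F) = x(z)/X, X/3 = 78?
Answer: -4212/36008381 ≈ -0.00011697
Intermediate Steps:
z = 7/2 (z = -½*(-7) = 7/2 ≈ 3.5000)
X = 234 (X = 3*78 = 234)
A(B, F) = 7/4212 (A(B, F) = ((7/2)/234)/9 = ((7/2)*(1/234))/9 = (⅑)*(7/468) = 7/4212)
1/(A(98, -34) - 8549) = 1/(7/4212 - 8549) = 1/(-36008381/4212) = -4212/36008381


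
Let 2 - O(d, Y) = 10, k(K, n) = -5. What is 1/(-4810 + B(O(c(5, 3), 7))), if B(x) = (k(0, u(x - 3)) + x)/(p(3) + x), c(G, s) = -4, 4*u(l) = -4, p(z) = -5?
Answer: -1/4809 ≈ -0.00020794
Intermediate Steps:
u(l) = -1 (u(l) = (¼)*(-4) = -1)
O(d, Y) = -8 (O(d, Y) = 2 - 1*10 = 2 - 10 = -8)
B(x) = 1 (B(x) = (-5 + x)/(-5 + x) = 1)
1/(-4810 + B(O(c(5, 3), 7))) = 1/(-4810 + 1) = 1/(-4809) = -1/4809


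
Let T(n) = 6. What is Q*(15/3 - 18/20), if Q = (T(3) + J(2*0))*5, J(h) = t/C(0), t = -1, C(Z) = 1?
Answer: 205/2 ≈ 102.50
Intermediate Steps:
J(h) = -1 (J(h) = -1/1 = -1*1 = -1)
Q = 25 (Q = (6 - 1)*5 = 5*5 = 25)
Q*(15/3 - 18/20) = 25*(15/3 - 18/20) = 25*(15*(⅓) - 18*1/20) = 25*(5 - 9/10) = 25*(41/10) = 205/2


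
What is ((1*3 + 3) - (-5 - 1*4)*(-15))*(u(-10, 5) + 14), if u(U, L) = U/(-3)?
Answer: -2236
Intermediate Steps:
u(U, L) = -U/3 (u(U, L) = U*(-1/3) = -U/3)
((1*3 + 3) - (-5 - 1*4)*(-15))*(u(-10, 5) + 14) = ((1*3 + 3) - (-5 - 1*4)*(-15))*(-1/3*(-10) + 14) = ((3 + 3) - (-5 - 4)*(-15))*(10/3 + 14) = (6 - (-9)*(-15))*(52/3) = (6 - 1*135)*(52/3) = (6 - 135)*(52/3) = -129*52/3 = -2236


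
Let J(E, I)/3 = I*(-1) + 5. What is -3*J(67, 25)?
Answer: 180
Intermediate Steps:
J(E, I) = 15 - 3*I (J(E, I) = 3*(I*(-1) + 5) = 3*(-I + 5) = 3*(5 - I) = 15 - 3*I)
-3*J(67, 25) = -3*(15 - 3*25) = -3*(15 - 75) = -3*(-60) = 180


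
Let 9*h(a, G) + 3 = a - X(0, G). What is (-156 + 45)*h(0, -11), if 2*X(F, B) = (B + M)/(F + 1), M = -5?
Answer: -185/3 ≈ -61.667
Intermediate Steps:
X(F, B) = (-5 + B)/(2*(1 + F)) (X(F, B) = ((B - 5)/(F + 1))/2 = ((-5 + B)/(1 + F))/2 = (-5 + B)/(2*(1 + F)))
h(a, G) = -1/18 - G/18 + a/9 (h(a, G) = -⅓ + (a - (-5 + G)/(2*(1 + 0)))/9 = -⅓ + (a - (-5 + G)/(2*1))/9 = -⅓ + (a - (-5 + G)/2)/9 = -⅓ + (a - (-5/2 + G/2))/9 = -⅓ + (a + (5/2 - G/2))/9 = -⅓ + (5/2 + a - G/2)/9 = -⅓ + (5/18 - G/18 + a/9) = -1/18 - G/18 + a/9)
(-156 + 45)*h(0, -11) = (-156 + 45)*(-1/18 - 1/18*(-11) + (⅑)*0) = -111*(-1/18 + 11/18 + 0) = -111*5/9 = -185/3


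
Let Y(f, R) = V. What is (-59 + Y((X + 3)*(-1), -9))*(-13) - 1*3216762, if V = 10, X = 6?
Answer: -3216125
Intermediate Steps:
Y(f, R) = 10
(-59 + Y((X + 3)*(-1), -9))*(-13) - 1*3216762 = (-59 + 10)*(-13) - 1*3216762 = -49*(-13) - 3216762 = 637 - 3216762 = -3216125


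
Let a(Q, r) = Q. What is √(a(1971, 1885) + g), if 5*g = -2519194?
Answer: 7*I*√256055/5 ≈ 708.43*I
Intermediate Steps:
g = -2519194/5 (g = (⅕)*(-2519194) = -2519194/5 ≈ -5.0384e+5)
√(a(1971, 1885) + g) = √(1971 - 2519194/5) = √(-2509339/5) = 7*I*√256055/5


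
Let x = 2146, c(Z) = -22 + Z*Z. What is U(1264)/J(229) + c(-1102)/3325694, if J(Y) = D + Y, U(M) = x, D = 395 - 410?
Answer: 1849204268/177924629 ≈ 10.393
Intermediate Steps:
c(Z) = -22 + Z²
D = -15
U(M) = 2146
J(Y) = -15 + Y
U(1264)/J(229) + c(-1102)/3325694 = 2146/(-15 + 229) + (-22 + (-1102)²)/3325694 = 2146/214 + (-22 + 1214404)*(1/3325694) = 2146*(1/214) + 1214382*(1/3325694) = 1073/107 + 607191/1662847 = 1849204268/177924629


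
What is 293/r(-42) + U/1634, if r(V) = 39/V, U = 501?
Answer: -6696155/21242 ≈ -315.23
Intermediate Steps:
293/r(-42) + U/1634 = 293/((39/(-42))) + 501/1634 = 293/((39*(-1/42))) + 501*(1/1634) = 293/(-13/14) + 501/1634 = 293*(-14/13) + 501/1634 = -4102/13 + 501/1634 = -6696155/21242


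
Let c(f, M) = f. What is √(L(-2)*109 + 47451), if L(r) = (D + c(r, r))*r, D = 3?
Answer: √47233 ≈ 217.33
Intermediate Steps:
L(r) = r*(3 + r) (L(r) = (3 + r)*r = r*(3 + r))
√(L(-2)*109 + 47451) = √(-2*(3 - 2)*109 + 47451) = √(-2*1*109 + 47451) = √(-2*109 + 47451) = √(-218 + 47451) = √47233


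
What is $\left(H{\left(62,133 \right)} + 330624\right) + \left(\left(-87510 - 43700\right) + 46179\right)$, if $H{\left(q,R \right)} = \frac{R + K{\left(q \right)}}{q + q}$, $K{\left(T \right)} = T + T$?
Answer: $\frac{30453789}{124} \approx 2.456 \cdot 10^{5}$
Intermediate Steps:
$K{\left(T \right)} = 2 T$
$H{\left(q,R \right)} = \frac{R + 2 q}{2 q}$ ($H{\left(q,R \right)} = \frac{R + 2 q}{q + q} = \frac{R + 2 q}{2 q}$)
$\left(H{\left(62,133 \right)} + 330624\right) + \left(\left(-87510 - 43700\right) + 46179\right) = \left(\frac{62 + \frac{1}{2} \cdot 133}{62} + 330624\right) + \left(\left(-87510 - 43700\right) + 46179\right) = \left(\frac{62 + \frac{133}{2}}{62} + 330624\right) + \left(-131210 + 46179\right) = \left(\frac{1}{62} \cdot \frac{257}{2} + 330624\right) - 85031 = \left(\frac{257}{124} + 330624\right) - 85031 = \frac{40997633}{124} - 85031 = \frac{30453789}{124}$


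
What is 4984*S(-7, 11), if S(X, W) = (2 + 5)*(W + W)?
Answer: 767536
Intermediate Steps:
S(X, W) = 14*W (S(X, W) = 7*(2*W) = 14*W)
4984*S(-7, 11) = 4984*(14*11) = 4984*154 = 767536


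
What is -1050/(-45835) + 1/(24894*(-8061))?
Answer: 42140802973/1839546785178 ≈ 0.022908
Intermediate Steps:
-1050/(-45835) + 1/(24894*(-8061)) = -1050*(-1/45835) + (1/24894)*(-1/8061) = 210/9167 - 1/200670534 = 42140802973/1839546785178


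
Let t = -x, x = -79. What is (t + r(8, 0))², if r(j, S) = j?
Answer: 7569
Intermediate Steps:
t = 79 (t = -1*(-79) = 79)
(t + r(8, 0))² = (79 + 8)² = 87² = 7569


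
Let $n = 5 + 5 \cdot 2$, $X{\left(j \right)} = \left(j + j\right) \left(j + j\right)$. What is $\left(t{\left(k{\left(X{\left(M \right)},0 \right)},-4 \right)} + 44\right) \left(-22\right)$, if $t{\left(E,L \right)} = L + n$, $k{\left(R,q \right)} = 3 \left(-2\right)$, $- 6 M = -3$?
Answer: $-1210$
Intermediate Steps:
$M = \frac{1}{2}$ ($M = \left(- \frac{1}{6}\right) \left(-3\right) = \frac{1}{2} \approx 0.5$)
$X{\left(j \right)} = 4 j^{2}$ ($X{\left(j \right)} = 2 j 2 j = 4 j^{2}$)
$n = 15$ ($n = 5 + 10 = 15$)
$k{\left(R,q \right)} = -6$
$t{\left(E,L \right)} = 15 + L$ ($t{\left(E,L \right)} = L + 15 = 15 + L$)
$\left(t{\left(k{\left(X{\left(M \right)},0 \right)},-4 \right)} + 44\right) \left(-22\right) = \left(\left(15 - 4\right) + 44\right) \left(-22\right) = \left(11 + 44\right) \left(-22\right) = 55 \left(-22\right) = -1210$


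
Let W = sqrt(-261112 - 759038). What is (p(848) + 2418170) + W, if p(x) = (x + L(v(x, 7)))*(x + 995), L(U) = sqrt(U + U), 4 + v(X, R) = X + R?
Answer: 3981034 + 1843*sqrt(1702) + 15*I*sqrt(4534) ≈ 4.0571e+6 + 1010.0*I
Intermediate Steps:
v(X, R) = -4 + R + X (v(X, R) = -4 + (X + R) = -4 + (R + X) = -4 + R + X)
L(U) = sqrt(2)*sqrt(U) (L(U) = sqrt(2*U) = sqrt(2)*sqrt(U))
W = 15*I*sqrt(4534) (W = sqrt(-1020150) = 15*I*sqrt(4534) ≈ 1010.0*I)
p(x) = (995 + x)*(x + sqrt(2)*sqrt(3 + x)) (p(x) = (x + sqrt(2)*sqrt(-4 + 7 + x))*(x + 995) = (x + sqrt(2)*sqrt(3 + x))*(995 + x) = (995 + x)*(x + sqrt(2)*sqrt(3 + x)))
(p(848) + 2418170) + W = ((848**2 + 995*848 + 995*sqrt(6 + 2*848) + 848*sqrt(6 + 2*848)) + 2418170) + 15*I*sqrt(4534) = ((719104 + 843760 + 995*sqrt(6 + 1696) + 848*sqrt(6 + 1696)) + 2418170) + 15*I*sqrt(4534) = ((719104 + 843760 + 995*sqrt(1702) + 848*sqrt(1702)) + 2418170) + 15*I*sqrt(4534) = ((1562864 + 1843*sqrt(1702)) + 2418170) + 15*I*sqrt(4534) = (3981034 + 1843*sqrt(1702)) + 15*I*sqrt(4534) = 3981034 + 1843*sqrt(1702) + 15*I*sqrt(4534)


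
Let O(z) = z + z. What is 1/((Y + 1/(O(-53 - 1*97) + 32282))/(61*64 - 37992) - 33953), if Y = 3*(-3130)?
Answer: -1090202416/37015342319469 ≈ -2.9453e-5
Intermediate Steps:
Y = -9390
O(z) = 2*z
1/((Y + 1/(O(-53 - 1*97) + 32282))/(61*64 - 37992) - 33953) = 1/((-9390 + 1/(2*(-53 - 1*97) + 32282))/(61*64 - 37992) - 33953) = 1/((-9390 + 1/(2*(-53 - 97) + 32282))/(3904 - 37992) - 33953) = 1/((-9390 + 1/(2*(-150) + 32282))/(-34088) - 33953) = 1/((-9390 + 1/(-300 + 32282))*(-1/34088) - 33953) = 1/((-9390 + 1/31982)*(-1/34088) - 33953) = 1/(-300310979/31982*(-1/34088) - 33953) = 1/(300310979/1090202416 - 33953) = 1/(-37015342319469/1090202416) = -1090202416/37015342319469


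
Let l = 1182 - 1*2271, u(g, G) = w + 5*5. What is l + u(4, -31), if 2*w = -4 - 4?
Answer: -1068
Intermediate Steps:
w = -4 (w = (-4 - 4)/2 = (½)*(-8) = -4)
u(g, G) = 21 (u(g, G) = -4 + 5*5 = -4 + 25 = 21)
l = -1089 (l = 1182 - 2271 = -1089)
l + u(4, -31) = -1089 + 21 = -1068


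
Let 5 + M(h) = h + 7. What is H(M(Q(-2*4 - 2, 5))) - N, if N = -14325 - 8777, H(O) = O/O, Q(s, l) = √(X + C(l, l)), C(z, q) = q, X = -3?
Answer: 23103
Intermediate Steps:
Q(s, l) = √(-3 + l)
M(h) = 2 + h (M(h) = -5 + (h + 7) = -5 + (7 + h) = 2 + h)
H(O) = 1
N = -23102
H(M(Q(-2*4 - 2, 5))) - N = 1 - 1*(-23102) = 1 + 23102 = 23103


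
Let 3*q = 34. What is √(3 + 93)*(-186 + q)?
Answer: -2096*√6/3 ≈ -1711.4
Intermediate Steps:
q = 34/3 (q = (⅓)*34 = 34/3 ≈ 11.333)
√(3 + 93)*(-186 + q) = √(3 + 93)*(-186 + 34/3) = √96*(-524/3) = (4*√6)*(-524/3) = -2096*√6/3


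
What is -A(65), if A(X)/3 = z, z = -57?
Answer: 171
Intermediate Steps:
A(X) = -171 (A(X) = 3*(-57) = -171)
-A(65) = -1*(-171) = 171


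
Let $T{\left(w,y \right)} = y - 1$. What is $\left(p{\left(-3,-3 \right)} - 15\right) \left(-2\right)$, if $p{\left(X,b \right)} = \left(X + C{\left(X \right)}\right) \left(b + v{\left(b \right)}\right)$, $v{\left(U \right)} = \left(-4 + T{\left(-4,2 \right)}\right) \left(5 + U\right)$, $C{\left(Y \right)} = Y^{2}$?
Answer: $138$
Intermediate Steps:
$T{\left(w,y \right)} = -1 + y$
$v{\left(U \right)} = -15 - 3 U$ ($v{\left(U \right)} = \left(-4 + \left(-1 + 2\right)\right) \left(5 + U\right) = \left(-4 + 1\right) \left(5 + U\right) = - 3 \left(5 + U\right) = -15 - 3 U$)
$p{\left(X,b \right)} = \left(-15 - 2 b\right) \left(X + X^{2}\right)$ ($p{\left(X,b \right)} = \left(X + X^{2}\right) \left(b - \left(15 + 3 b\right)\right) = \left(X + X^{2}\right) \left(-15 - 2 b\right) = \left(-15 - 2 b\right) \left(X + X^{2}\right)$)
$\left(p{\left(-3,-3 \right)} - 15\right) \left(-2\right) = \left(- 3 \left(-15 - -45 - -6 - \left(-6\right) \left(-3\right)\right) - 15\right) \left(-2\right) = \left(- 3 \left(-15 + 45 + 6 - 18\right) - 15\right) \left(-2\right) = \left(\left(-3\right) 18 - 15\right) \left(-2\right) = \left(-54 - 15\right) \left(-2\right) = \left(-69\right) \left(-2\right) = 138$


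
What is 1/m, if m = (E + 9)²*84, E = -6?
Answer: 1/756 ≈ 0.0013228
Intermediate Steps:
m = 756 (m = (-6 + 9)²*84 = 3²*84 = 9*84 = 756)
1/m = 1/756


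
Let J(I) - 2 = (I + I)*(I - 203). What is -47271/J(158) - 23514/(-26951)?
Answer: 1608322773/383189318 ≈ 4.1972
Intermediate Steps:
J(I) = 2 + 2*I*(-203 + I) (J(I) = 2 + (I + I)*(I - 203) = 2 + (2*I)*(-203 + I) = 2 + 2*I*(-203 + I))
-47271/J(158) - 23514/(-26951) = -47271/(2 - 406*158 + 2*158**2) - 23514/(-26951) = -47271/(2 - 64148 + 2*24964) - 23514*(-1/26951) = -47271/(2 - 64148 + 49928) + 23514/26951 = -47271/(-14218) + 23514/26951 = -47271*(-1/14218) + 23514/26951 = 47271/14218 + 23514/26951 = 1608322773/383189318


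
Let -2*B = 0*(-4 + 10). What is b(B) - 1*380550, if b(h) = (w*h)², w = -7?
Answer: -380550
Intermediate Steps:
B = 0 (B = -0*(-4 + 10) = -0*6 = -½*0 = 0)
b(h) = 49*h² (b(h) = (-7*h)² = 49*h²)
b(B) - 1*380550 = 49*0² - 1*380550 = 49*0 - 380550 = 0 - 380550 = -380550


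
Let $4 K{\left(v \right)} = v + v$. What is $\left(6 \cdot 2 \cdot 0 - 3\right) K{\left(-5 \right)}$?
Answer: $\frac{15}{2} \approx 7.5$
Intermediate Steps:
$K{\left(v \right)} = \frac{v}{2}$ ($K{\left(v \right)} = \frac{v + v}{4} = \frac{2 v}{4} = \frac{v}{2}$)
$\left(6 \cdot 2 \cdot 0 - 3\right) K{\left(-5 \right)} = \left(6 \cdot 2 \cdot 0 - 3\right) \frac{1}{2} \left(-5\right) = \left(12 \cdot 0 - 3\right) \left(- \frac{5}{2}\right) = \left(0 - 3\right) \left(- \frac{5}{2}\right) = \left(-3\right) \left(- \frac{5}{2}\right) = \frac{15}{2}$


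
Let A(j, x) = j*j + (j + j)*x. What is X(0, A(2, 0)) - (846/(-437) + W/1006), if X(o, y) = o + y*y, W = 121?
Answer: 7832151/439622 ≈ 17.816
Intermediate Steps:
A(j, x) = j² + 2*j*x (A(j, x) = j² + (2*j)*x = j² + 2*j*x)
X(o, y) = o + y²
X(0, A(2, 0)) - (846/(-437) + W/1006) = (0 + (2*(2 + 2*0))²) - (846/(-437) + 121/1006) = (0 + (2*(2 + 0))²) - (846*(-1/437) + 121*(1/1006)) = (0 + (2*2)²) - (-846/437 + 121/1006) = (0 + 4²) - 1*(-798199/439622) = (0 + 16) + 798199/439622 = 16 + 798199/439622 = 7832151/439622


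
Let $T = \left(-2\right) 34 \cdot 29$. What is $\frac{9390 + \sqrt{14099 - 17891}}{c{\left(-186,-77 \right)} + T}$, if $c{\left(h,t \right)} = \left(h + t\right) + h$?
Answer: $- \frac{3130}{807} - \frac{4 i \sqrt{237}}{2421} \approx -3.8786 - 0.025435 i$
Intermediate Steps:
$c{\left(h,t \right)} = t + 2 h$
$T = -1972$ ($T = \left(-68\right) 29 = -1972$)
$\frac{9390 + \sqrt{14099 - 17891}}{c{\left(-186,-77 \right)} + T} = \frac{9390 + \sqrt{14099 - 17891}}{\left(-77 + 2 \left(-186\right)\right) - 1972} = \frac{9390 + \sqrt{-3792}}{\left(-77 - 372\right) - 1972} = \frac{9390 + 4 i \sqrt{237}}{-449 - 1972} = \frac{9390 + 4 i \sqrt{237}}{-2421} = \left(9390 + 4 i \sqrt{237}\right) \left(- \frac{1}{2421}\right) = - \frac{3130}{807} - \frac{4 i \sqrt{237}}{2421}$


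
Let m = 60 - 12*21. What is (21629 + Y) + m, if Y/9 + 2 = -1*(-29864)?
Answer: 290195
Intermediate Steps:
Y = 268758 (Y = -18 + 9*(-1*(-29864)) = -18 + 9*29864 = -18 + 268776 = 268758)
m = -192 (m = 60 - 252 = -192)
(21629 + Y) + m = (21629 + 268758) - 192 = 290387 - 192 = 290195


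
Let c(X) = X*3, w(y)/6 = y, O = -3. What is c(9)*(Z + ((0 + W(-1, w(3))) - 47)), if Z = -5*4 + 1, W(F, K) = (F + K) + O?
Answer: -1404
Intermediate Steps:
w(y) = 6*y
c(X) = 3*X
W(F, K) = -3 + F + K (W(F, K) = (F + K) - 3 = -3 + F + K)
Z = -19 (Z = -20 + 1 = -19)
c(9)*(Z + ((0 + W(-1, w(3))) - 47)) = (3*9)*(-19 + ((0 + (-3 - 1 + 6*3)) - 47)) = 27*(-19 + ((0 + (-3 - 1 + 18)) - 47)) = 27*(-19 + ((0 + 14) - 47)) = 27*(-19 + (14 - 47)) = 27*(-19 - 33) = 27*(-52) = -1404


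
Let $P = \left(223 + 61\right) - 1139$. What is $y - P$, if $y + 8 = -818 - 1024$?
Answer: $-995$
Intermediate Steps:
$P = -855$ ($P = 284 - 1139 = -855$)
$y = -1850$ ($y = -8 - 1842 = -1850$)
$y - P = -1850 - -855 = -1850 + 855 = -995$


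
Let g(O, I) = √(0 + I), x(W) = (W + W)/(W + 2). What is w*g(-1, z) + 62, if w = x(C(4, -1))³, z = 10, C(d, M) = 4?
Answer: 62 + 64*√10/27 ≈ 69.496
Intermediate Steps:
x(W) = 2*W/(2 + W) (x(W) = (2*W)/(2 + W) = 2*W/(2 + W))
w = 64/27 (w = (2*4/(2 + 4))³ = (2*4/6)³ = (2*4*(⅙))³ = (4/3)³ = 64/27 ≈ 2.3704)
g(O, I) = √I
w*g(-1, z) + 62 = 64*√10/27 + 62 = 62 + 64*√10/27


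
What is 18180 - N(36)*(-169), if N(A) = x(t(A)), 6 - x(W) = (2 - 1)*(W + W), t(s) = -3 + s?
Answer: 8040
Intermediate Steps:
x(W) = 6 - 2*W (x(W) = 6 - (2 - 1)*(W + W) = 6 - 2*W)
N(A) = 12 - 2*A (N(A) = 6 - 2*(-3 + A) = 6 + (6 - 2*A) = 12 - 2*A)
18180 - N(36)*(-169) = 18180 - (12 - 2*36)*(-169) = 18180 - (12 - 72)*(-169) = 18180 - (-60)*(-169) = 18180 - 1*10140 = 18180 - 10140 = 8040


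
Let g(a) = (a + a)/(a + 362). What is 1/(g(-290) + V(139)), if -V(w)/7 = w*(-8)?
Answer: 18/139967 ≈ 0.00012860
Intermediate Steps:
V(w) = 56*w (V(w) = -7*w*(-8) = -(-56)*w = 56*w)
g(a) = 2*a/(362 + a) (g(a) = (2*a)/(362 + a) = 2*a/(362 + a))
1/(g(-290) + V(139)) = 1/(2*(-290)/(362 - 290) + 56*139) = 1/(2*(-290)/72 + 7784) = 1/(2*(-290)*(1/72) + 7784) = 1/(-145/18 + 7784) = 1/(139967/18) = 18/139967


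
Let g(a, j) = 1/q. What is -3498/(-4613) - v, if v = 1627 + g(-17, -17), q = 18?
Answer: -135037967/83034 ≈ -1626.3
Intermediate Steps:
g(a, j) = 1/18
v = 29287/18 (v = 1627 + 1/18 = 29287/18 ≈ 1627.1)
-3498/(-4613) - v = -3498/(-4613) - 1*29287/18 = -3498*(-1/4613) - 29287/18 = 3498/4613 - 29287/18 = -135037967/83034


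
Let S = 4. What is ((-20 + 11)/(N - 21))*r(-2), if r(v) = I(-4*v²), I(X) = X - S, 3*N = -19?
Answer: -270/41 ≈ -6.5854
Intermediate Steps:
N = -19/3 (N = (⅓)*(-19) = -19/3 ≈ -6.3333)
I(X) = -4 + X (I(X) = X - 1*4 = X - 4 = -4 + X)
r(v) = -4 - 4*v²
((-20 + 11)/(N - 21))*r(-2) = ((-20 + 11)/(-19/3 - 21))*(-4 - 4*(-2)²) = (-9/(-82/3))*(-4 - 4*4) = (-9*(-3/82))*(-4 - 16) = (27/82)*(-20) = -270/41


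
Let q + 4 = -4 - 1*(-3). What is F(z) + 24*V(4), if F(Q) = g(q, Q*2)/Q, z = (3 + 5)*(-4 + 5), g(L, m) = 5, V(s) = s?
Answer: 773/8 ≈ 96.625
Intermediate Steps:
q = -5 (q = -4 + (-4 - 1*(-3)) = -4 + (-4 + 3) = -4 - 1 = -5)
z = 8 (z = 8*1 = 8)
F(Q) = 5/Q
F(z) + 24*V(4) = 5/8 + 24*4 = 5*(⅛) + 96 = 5/8 + 96 = 773/8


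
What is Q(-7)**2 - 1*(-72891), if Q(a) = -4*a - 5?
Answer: 73420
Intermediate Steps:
Q(a) = -5 - 4*a
Q(-7)**2 - 1*(-72891) = (-5 - 4*(-7))**2 - 1*(-72891) = (-5 + 28)**2 + 72891 = 23**2 + 72891 = 529 + 72891 = 73420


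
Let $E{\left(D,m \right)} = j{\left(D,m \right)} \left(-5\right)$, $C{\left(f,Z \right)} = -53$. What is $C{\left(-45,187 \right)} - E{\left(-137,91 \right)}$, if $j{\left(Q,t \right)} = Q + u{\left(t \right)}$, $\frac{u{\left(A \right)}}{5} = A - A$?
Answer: $-738$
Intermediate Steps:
$u{\left(A \right)} = 0$ ($u{\left(A \right)} = 5 \left(A - A\right) = 5 \cdot 0 = 0$)
$j{\left(Q,t \right)} = Q$ ($j{\left(Q,t \right)} = Q + 0 = Q$)
$E{\left(D,m \right)} = - 5 D$ ($E{\left(D,m \right)} = D \left(-5\right) = - 5 D$)
$C{\left(-45,187 \right)} - E{\left(-137,91 \right)} = -53 - \left(-5\right) \left(-137\right) = -53 - 685 = -738$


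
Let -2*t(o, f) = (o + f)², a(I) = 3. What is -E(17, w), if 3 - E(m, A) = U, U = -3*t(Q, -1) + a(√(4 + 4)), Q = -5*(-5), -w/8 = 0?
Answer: 864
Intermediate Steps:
w = 0 (w = -8*0 = 0)
Q = 25
t(o, f) = -(f + o)²/2 (t(o, f) = -(o + f)²/2 = -(f + o)²/2)
U = 867 (U = -(-3)*(-1 + 25)²/2 + 3 = -(-3)*24²/2 + 3 = -(-3)*576/2 + 3 = -3*(-288) + 3 = 864 + 3 = 867)
E(m, A) = -864 (E(m, A) = 3 - 1*867 = 3 - 867 = -864)
-E(17, w) = -1*(-864) = 864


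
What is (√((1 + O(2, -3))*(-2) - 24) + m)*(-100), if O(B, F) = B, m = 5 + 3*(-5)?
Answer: 1000 - 100*I*√30 ≈ 1000.0 - 547.72*I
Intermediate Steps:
m = -10 (m = 5 - 15 = -10)
(√((1 + O(2, -3))*(-2) - 24) + m)*(-100) = (√((1 + 2)*(-2) - 24) - 10)*(-100) = (√(3*(-2) - 24) - 10)*(-100) = (√(-6 - 24) - 10)*(-100) = (√(-30) - 10)*(-100) = (I*√30 - 10)*(-100) = (-10 + I*√30)*(-100) = 1000 - 100*I*√30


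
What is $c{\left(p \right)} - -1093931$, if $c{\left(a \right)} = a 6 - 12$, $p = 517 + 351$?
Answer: $1099127$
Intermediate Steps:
$p = 868$
$c{\left(a \right)} = -12 + 6 a$ ($c{\left(a \right)} = 6 a - 12 = -12 + 6 a$)
$c{\left(p \right)} - -1093931 = \left(-12 + 6 \cdot 868\right) - -1093931 = \left(-12 + 5208\right) + 1093931 = 5196 + 1093931 = 1099127$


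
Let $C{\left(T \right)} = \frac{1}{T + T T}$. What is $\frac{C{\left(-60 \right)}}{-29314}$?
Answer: $- \frac{1}{103771560} \approx -9.6366 \cdot 10^{-9}$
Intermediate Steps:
$C{\left(T \right)} = \frac{1}{T + T^{2}}$
$\frac{C{\left(-60 \right)}}{-29314} = \frac{\frac{1}{-60} \frac{1}{1 - 60}}{-29314} = - \frac{1}{60 \left(-59\right)} \left(- \frac{1}{29314}\right) = \left(- \frac{1}{60}\right) \left(- \frac{1}{59}\right) \left(- \frac{1}{29314}\right) = \frac{1}{3540} \left(- \frac{1}{29314}\right) = - \frac{1}{103771560}$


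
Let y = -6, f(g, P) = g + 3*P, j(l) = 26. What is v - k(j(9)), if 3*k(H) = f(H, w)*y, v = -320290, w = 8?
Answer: -320190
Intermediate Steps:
k(H) = -48 - 2*H (k(H) = ((H + 3*8)*(-6))/3 = ((H + 24)*(-6))/3 = ((24 + H)*(-6))/3 = (-144 - 6*H)/3 = -48 - 2*H)
v - k(j(9)) = -320290 - (-48 - 2*26) = -320290 - (-48 - 52) = -320290 - 1*(-100) = -320290 + 100 = -320190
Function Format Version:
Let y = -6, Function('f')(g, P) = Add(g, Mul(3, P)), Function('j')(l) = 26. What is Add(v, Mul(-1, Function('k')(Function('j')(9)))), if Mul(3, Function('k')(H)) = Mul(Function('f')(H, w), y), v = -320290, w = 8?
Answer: -320190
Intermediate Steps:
Function('k')(H) = Add(-48, Mul(-2, H)) (Function('k')(H) = Mul(Rational(1, 3), Mul(Add(H, Mul(3, 8)), -6)) = Mul(Rational(1, 3), Mul(Add(H, 24), -6)) = Mul(Rational(1, 3), Mul(Add(24, H), -6)) = Mul(Rational(1, 3), Add(-144, Mul(-6, H))) = Add(-48, Mul(-2, H)))
Add(v, Mul(-1, Function('k')(Function('j')(9)))) = Add(-320290, Mul(-1, Add(-48, Mul(-2, 26)))) = Add(-320290, Mul(-1, Add(-48, -52))) = Add(-320290, Mul(-1, -100)) = Add(-320290, 100) = -320190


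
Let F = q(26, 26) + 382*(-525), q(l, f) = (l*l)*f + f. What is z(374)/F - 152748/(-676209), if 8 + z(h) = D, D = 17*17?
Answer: 9251642125/41237028044 ≈ 0.22435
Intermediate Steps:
q(l, f) = f + f*l² (q(l, f) = l²*f + f = f*l² + f = f + f*l²)
D = 289
z(h) = 281 (z(h) = -8 + 289 = 281)
F = -182948 (F = 26*(1 + 26²) + 382*(-525) = 26*(1 + 676) - 200550 = 26*677 - 200550 = 17602 - 200550 = -182948)
z(374)/F - 152748/(-676209) = 281/(-182948) - 152748/(-676209) = 281*(-1/182948) - 152748*(-1/676209) = -281/182948 + 50916/225403 = 9251642125/41237028044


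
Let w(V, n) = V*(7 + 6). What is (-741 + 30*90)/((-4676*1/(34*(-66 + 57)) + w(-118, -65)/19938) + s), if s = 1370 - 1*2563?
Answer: -995992821/598813810 ≈ -1.6633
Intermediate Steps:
w(V, n) = 13*V (w(V, n) = V*13 = 13*V)
s = -1193 (s = 1370 - 2563 = -1193)
(-741 + 30*90)/((-4676*1/(34*(-66 + 57)) + w(-118, -65)/19938) + s) = (-741 + 30*90)/((-4676*1/(34*(-66 + 57)) + (13*(-118))/19938) - 1193) = (-741 + 2700)/((-4676/(34*(-9)) - 1534*1/19938) - 1193) = 1959/((-4676/(-306) - 767/9969) - 1193) = 1959/((-4676*(-1/306) - 767/9969) - 1193) = 1959/((2338/153 - 767/9969) - 1193) = 1959/(7730057/508419 - 1193) = 1959/(-598813810/508419) = 1959*(-508419/598813810) = -995992821/598813810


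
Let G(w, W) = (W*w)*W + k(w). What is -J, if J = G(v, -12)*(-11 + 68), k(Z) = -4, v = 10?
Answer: -81852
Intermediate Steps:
G(w, W) = -4 + w*W² (G(w, W) = (W*w)*W - 4 = w*W² - 4 = -4 + w*W²)
J = 81852 (J = (-4 + 10*(-12)²)*(-11 + 68) = (-4 + 10*144)*57 = (-4 + 1440)*57 = 1436*57 = 81852)
-J = -1*81852 = -81852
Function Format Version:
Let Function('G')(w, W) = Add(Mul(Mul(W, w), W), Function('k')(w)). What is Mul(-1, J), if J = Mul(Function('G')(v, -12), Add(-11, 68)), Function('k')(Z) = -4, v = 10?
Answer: -81852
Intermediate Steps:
Function('G')(w, W) = Add(-4, Mul(w, Pow(W, 2))) (Function('G')(w, W) = Add(Mul(Mul(W, w), W), -4) = Add(Mul(w, Pow(W, 2)), -4) = Add(-4, Mul(w, Pow(W, 2))))
J = 81852 (J = Mul(Add(-4, Mul(10, Pow(-12, 2))), Add(-11, 68)) = Mul(Add(-4, Mul(10, 144)), 57) = Mul(Add(-4, 1440), 57) = Mul(1436, 57) = 81852)
Mul(-1, J) = Mul(-1, 81852) = -81852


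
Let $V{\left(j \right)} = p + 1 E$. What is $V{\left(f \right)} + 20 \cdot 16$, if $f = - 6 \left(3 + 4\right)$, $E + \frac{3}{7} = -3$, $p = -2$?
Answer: $\frac{2202}{7} \approx 314.57$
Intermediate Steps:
$E = - \frac{24}{7}$ ($E = - \frac{3}{7} - 3 = - \frac{24}{7} \approx -3.4286$)
$f = -42$ ($f = - 6 \cdot 7 = \left(-1\right) 42 = -42$)
$V{\left(j \right)} = - \frac{38}{7}$ ($V{\left(j \right)} = -2 + 1 \left(- \frac{24}{7}\right) = -2 - \frac{24}{7} = - \frac{38}{7}$)
$V{\left(f \right)} + 20 \cdot 16 = - \frac{38}{7} + 20 \cdot 16 = - \frac{38}{7} + 320 = \frac{2202}{7}$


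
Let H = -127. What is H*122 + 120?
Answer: -15374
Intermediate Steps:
H*122 + 120 = -127*122 + 120 = -15494 + 120 = -15374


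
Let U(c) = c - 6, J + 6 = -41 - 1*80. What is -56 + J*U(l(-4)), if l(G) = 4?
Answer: 198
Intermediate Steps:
J = -127 (J = -6 + (-41 - 1*80) = -6 + (-41 - 80) = -6 - 121 = -127)
U(c) = -6 + c
-56 + J*U(l(-4)) = -56 - 127*(-6 + 4) = -56 - 127*(-2) = -56 + 254 = 198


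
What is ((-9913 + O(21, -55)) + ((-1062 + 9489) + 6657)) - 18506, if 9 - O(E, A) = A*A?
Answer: -16351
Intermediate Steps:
O(E, A) = 9 - A**2 (O(E, A) = 9 - A*A = 9 - A**2)
((-9913 + O(21, -55)) + ((-1062 + 9489) + 6657)) - 18506 = ((-9913 + (9 - 1*(-55)**2)) + ((-1062 + 9489) + 6657)) - 18506 = ((-9913 + (9 - 1*3025)) + (8427 + 6657)) - 18506 = ((-9913 + (9 - 3025)) + 15084) - 18506 = ((-9913 - 3016) + 15084) - 18506 = (-12929 + 15084) - 18506 = 2155 - 18506 = -16351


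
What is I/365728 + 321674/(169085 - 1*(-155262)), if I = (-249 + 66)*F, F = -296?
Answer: 16901802121/14827847452 ≈ 1.1399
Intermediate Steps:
I = 54168 (I = (-249 + 66)*(-296) = -183*(-296) = 54168)
I/365728 + 321674/(169085 - 1*(-155262)) = 54168/365728 + 321674/(169085 - 1*(-155262)) = 54168*(1/365728) + 321674/(169085 + 155262) = 6771/45716 + 321674/324347 = 16901802121/14827847452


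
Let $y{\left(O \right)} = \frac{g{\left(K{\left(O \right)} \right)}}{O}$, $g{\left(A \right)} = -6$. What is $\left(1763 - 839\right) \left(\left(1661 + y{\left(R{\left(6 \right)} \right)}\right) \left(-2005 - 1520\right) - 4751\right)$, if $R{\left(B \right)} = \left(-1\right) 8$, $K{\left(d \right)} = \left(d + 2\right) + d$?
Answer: $-5416875849$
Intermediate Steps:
$K{\left(d \right)} = 2 + 2 d$ ($K{\left(d \right)} = \left(2 + d\right) + d = 2 + 2 d$)
$R{\left(B \right)} = -8$
$y{\left(O \right)} = - \frac{6}{O}$
$\left(1763 - 839\right) \left(\left(1661 + y{\left(R{\left(6 \right)} \right)}\right) \left(-2005 - 1520\right) - 4751\right) = \left(1763 - 839\right) \left(\left(1661 - \frac{6}{-8}\right) \left(-2005 - 1520\right) - 4751\right) = 924 \left(\left(1661 - - \frac{3}{4}\right) \left(-3525\right) - 4751\right) = 924 \left(\left(1661 + \frac{3}{4}\right) \left(-3525\right) - 4751\right) = 924 \left(\frac{6647}{4} \left(-3525\right) - 4751\right) = 924 \left(- \frac{23430675}{4} - 4751\right) = 924 \left(- \frac{23449679}{4}\right) = -5416875849$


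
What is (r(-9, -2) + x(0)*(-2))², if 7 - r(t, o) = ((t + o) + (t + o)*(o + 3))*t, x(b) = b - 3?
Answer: 34225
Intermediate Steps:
x(b) = -3 + b
r(t, o) = 7 - t*(o + t + (3 + o)*(o + t)) (r(t, o) = 7 - ((t + o) + (t + o)*(o + 3))*t = 7 - ((o + t) + (o + t)*(3 + o))*t = 7 - ((o + t) + (3 + o)*(o + t))*t = 7 - (o + t + (3 + o)*(o + t))*t = 7 - t*(o + t + (3 + o)*(o + t)))
(r(-9, -2) + x(0)*(-2))² = ((7 - 4*(-9)² - 1*(-2)*(-9)² - 1*(-9)*(-2)² - 4*(-2)*(-9)) + (-3 + 0)*(-2))² = ((7 - 4*81 - 1*(-2)*81 - 1*(-9)*4 - 72) - 3*(-2))² = ((7 - 324 + 162 + 36 - 72) + 6)² = (-191 + 6)² = (-185)² = 34225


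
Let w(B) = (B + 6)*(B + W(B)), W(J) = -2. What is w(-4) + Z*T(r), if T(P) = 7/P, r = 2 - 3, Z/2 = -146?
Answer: 2032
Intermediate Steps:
Z = -292 (Z = 2*(-146) = -292)
r = -1
w(B) = (-2 + B)*(6 + B) (w(B) = (B + 6)*(B - 2) = (6 + B)*(-2 + B) = (-2 + B)*(6 + B))
w(-4) + Z*T(r) = (-12 + (-4)² + 4*(-4)) - 2044/(-1) = (-12 + 16 - 16) - 2044*(-1) = -12 - 292*(-7) = -12 + 2044 = 2032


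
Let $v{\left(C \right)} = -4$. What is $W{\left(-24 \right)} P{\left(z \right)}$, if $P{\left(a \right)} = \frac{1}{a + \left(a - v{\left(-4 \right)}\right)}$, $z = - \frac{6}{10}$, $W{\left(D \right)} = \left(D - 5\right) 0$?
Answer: $0$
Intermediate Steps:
$W{\left(D \right)} = 0$ ($W{\left(D \right)} = \left(-5 + D\right) 0 = 0$)
$z = - \frac{3}{5}$ ($z = \left(-6\right) \frac{1}{10} = - \frac{3}{5} \approx -0.6$)
$P{\left(a \right)} = \frac{1}{4 + 2 a}$ ($P{\left(a \right)} = \frac{1}{a + \left(a - -4\right)} = \frac{1}{a + \left(a + 4\right)} = \frac{1}{a + \left(4 + a\right)} = \frac{1}{4 + 2 a}$)
$W{\left(-24 \right)} P{\left(z \right)} = 0 \frac{1}{2 \left(2 - \frac{3}{5}\right)} = 0 \frac{1}{2 \cdot \frac{7}{5}} = 0 \cdot \frac{1}{2} \cdot \frac{5}{7} = 0 \cdot \frac{5}{14} = 0$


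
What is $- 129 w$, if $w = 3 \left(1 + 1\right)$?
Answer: $-774$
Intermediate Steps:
$w = 6$ ($w = 3 \cdot 2 = 6$)
$- 129 w = \left(-129\right) 6 = -774$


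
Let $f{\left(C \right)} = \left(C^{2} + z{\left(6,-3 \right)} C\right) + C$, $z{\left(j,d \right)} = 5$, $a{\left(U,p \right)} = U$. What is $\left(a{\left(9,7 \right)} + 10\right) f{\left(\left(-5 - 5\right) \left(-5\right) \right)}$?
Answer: $53200$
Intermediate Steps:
$f{\left(C \right)} = C^{2} + 6 C$ ($f{\left(C \right)} = \left(C^{2} + 5 C\right) + C = C^{2} + 6 C$)
$\left(a{\left(9,7 \right)} + 10\right) f{\left(\left(-5 - 5\right) \left(-5\right) \right)} = \left(9 + 10\right) \left(-5 - 5\right) \left(-5\right) \left(6 + \left(-5 - 5\right) \left(-5\right)\right) = 19 \left(-10\right) \left(-5\right) \left(6 - -50\right) = 19 \cdot 50 \left(6 + 50\right) = 19 \cdot 50 \cdot 56 = 19 \cdot 2800 = 53200$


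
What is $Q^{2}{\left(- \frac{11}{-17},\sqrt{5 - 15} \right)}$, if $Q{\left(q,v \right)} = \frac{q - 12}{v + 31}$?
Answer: $\frac{37249}{289 \left(31 + i \sqrt{10}\right)^{2}} \approx 0.13 - 0.026802 i$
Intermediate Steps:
$Q{\left(q,v \right)} = \frac{-12 + q}{31 + v}$
$Q^{2}{\left(- \frac{11}{-17},\sqrt{5 - 15} \right)} = \left(\frac{-12 - \frac{11}{-17}}{31 + \sqrt{5 - 15}}\right)^{2} = \left(\frac{-12 - - \frac{11}{17}}{31 + \sqrt{-10}}\right)^{2} = \left(\frac{-12 + \frac{11}{17}}{31 + i \sqrt{10}}\right)^{2} = \left(\frac{1}{31 + i \sqrt{10}} \left(- \frac{193}{17}\right)\right)^{2} = \left(- \frac{193}{17 \left(31 + i \sqrt{10}\right)}\right)^{2} = \frac{37249}{289 \left(31 + i \sqrt{10}\right)^{2}}$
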